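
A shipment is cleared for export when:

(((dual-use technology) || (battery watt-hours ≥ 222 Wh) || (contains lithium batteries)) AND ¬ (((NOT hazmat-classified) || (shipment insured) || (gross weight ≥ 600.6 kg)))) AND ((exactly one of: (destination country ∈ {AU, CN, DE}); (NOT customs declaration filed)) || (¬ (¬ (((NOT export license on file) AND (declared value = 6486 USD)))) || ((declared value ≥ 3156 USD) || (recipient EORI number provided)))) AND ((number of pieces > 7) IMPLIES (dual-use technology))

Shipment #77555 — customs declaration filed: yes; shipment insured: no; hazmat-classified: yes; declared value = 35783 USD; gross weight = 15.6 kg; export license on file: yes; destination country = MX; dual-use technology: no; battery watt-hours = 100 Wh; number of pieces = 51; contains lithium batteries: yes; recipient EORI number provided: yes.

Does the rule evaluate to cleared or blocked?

Atomic conditions:
  dual-use technology: no → false
  battery watt-hours ≥ 222 Wh: 100 ≥ 222 is false
  contains lithium batteries: yes → true
  NOT hazmat-classified: yes → false
  shipment insured: no → false
  gross weight ≥ 600.6 kg: 15.6 ≥ 600.6 is false
  destination country ∈ {AU, CN, DE}: MX is not in the set → false
  NOT customs declaration filed: yes → false
  NOT export license on file: yes → false
  declared value = 6486 USD: 35783 == 6486 is false
  declared value ≥ 3156 USD: 35783 ≥ 3156 is true
  recipient EORI number provided: yes → true
  number of pieces > 7: 51 > 7 is true
Combine:
[1.1] false OR false OR true = true
[1.2.1] false OR false OR false = false
[1.2] NOT false = true
[1] true AND true = true
[2.1] exactly-one(false, false) = false
[2.2.1.1.1] false AND false = false
[2.2.1.1] NOT false = true
[2.2.1] NOT true = false
[2.2.2] true OR true = true
[2.2] false OR true = true
[2] false OR true = true
[3] true → false = false
[root] true AND true AND false = false
Overall: false → blocked

Blocked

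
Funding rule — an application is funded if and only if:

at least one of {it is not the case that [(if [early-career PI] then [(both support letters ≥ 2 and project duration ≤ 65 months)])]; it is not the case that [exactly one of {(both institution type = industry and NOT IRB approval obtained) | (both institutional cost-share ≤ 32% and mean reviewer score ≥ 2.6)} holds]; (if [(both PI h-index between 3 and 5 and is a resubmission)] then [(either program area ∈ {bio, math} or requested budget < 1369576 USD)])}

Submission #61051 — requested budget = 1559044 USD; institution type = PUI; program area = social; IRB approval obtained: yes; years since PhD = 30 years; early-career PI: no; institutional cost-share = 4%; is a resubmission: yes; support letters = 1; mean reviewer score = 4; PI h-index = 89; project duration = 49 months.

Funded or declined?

Funded

Atomic conditions:
  early-career PI: no → false
  support letters ≥ 2: 1 ≥ 2 is false
  project duration ≤ 65 months: 49 ≤ 65 is true
  institution type = industry: PUI == industry is false
  NOT IRB approval obtained: yes → false
  institutional cost-share ≤ 32%: 4 ≤ 32 is true
  mean reviewer score ≥ 2.6: 4 ≥ 2.6 is true
  PI h-index between 3 and 5: 89 in [3, 5] is false
  is a resubmission: yes → true
  program area ∈ {bio, math}: social is not in the set → false
  requested budget < 1369576 USD: 1559044 < 1369576 is false
Combine:
[1.1.2] false AND true = false
[1.1] false → false (antecedent false ⇒ implication holds) = true
[1] NOT true = false
[2.1.1] false AND false = false
[2.1.2] true AND true = true
[2.1] exactly-one(false, true) = true
[2] NOT true = false
[3.1] false AND true = false
[3.2] false OR false = false
[3] false → false (antecedent false ⇒ implication holds) = true
[root] false OR false OR true = true
Overall: true → funded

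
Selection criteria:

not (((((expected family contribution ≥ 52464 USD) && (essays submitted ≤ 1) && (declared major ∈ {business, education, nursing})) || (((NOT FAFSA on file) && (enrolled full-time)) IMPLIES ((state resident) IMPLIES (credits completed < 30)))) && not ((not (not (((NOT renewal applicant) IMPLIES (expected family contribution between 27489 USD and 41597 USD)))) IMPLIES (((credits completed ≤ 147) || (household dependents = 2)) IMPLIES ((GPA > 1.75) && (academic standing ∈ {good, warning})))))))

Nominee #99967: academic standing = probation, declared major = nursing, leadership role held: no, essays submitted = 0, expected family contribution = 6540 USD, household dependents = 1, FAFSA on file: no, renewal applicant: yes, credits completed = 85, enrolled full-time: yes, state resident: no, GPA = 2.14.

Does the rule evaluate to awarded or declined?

Atomic conditions:
  expected family contribution ≥ 52464 USD: 6540 ≥ 52464 is false
  essays submitted ≤ 1: 0 ≤ 1 is true
  declared major ∈ {business, education, nursing}: nursing is in the set → true
  NOT FAFSA on file: no → true
  enrolled full-time: yes → true
  state resident: no → false
  credits completed < 30: 85 < 30 is false
  NOT renewal applicant: yes → false
  expected family contribution between 27489 USD and 41597 USD: 6540 in [27489, 41597] is false
  credits completed ≤ 147: 85 ≤ 147 is true
  household dependents = 2: 1 == 2 is false
  GPA > 1.75: 2.14 > 1.75 is true
  academic standing ∈ {good, warning}: probation is not in the set → false
Combine:
[1.1.1] false AND true AND true = false
[1.1.2.1] true AND true = true
[1.1.2.2] false → false (antecedent false ⇒ implication holds) = true
[1.1.2] true → true = true
[1.1] false OR true = true
[1.2.1.1.1.1] false → false (antecedent false ⇒ implication holds) = true
[1.2.1.1.1] NOT true = false
[1.2.1.1] NOT false = true
[1.2.1.2.1] true OR false = true
[1.2.1.2.2] true AND false = false
[1.2.1.2] true → false = false
[1.2.1] true → false = false
[1.2] NOT false = true
[1] true AND true = true
[root] NOT true = false
Overall: false → declined

Declined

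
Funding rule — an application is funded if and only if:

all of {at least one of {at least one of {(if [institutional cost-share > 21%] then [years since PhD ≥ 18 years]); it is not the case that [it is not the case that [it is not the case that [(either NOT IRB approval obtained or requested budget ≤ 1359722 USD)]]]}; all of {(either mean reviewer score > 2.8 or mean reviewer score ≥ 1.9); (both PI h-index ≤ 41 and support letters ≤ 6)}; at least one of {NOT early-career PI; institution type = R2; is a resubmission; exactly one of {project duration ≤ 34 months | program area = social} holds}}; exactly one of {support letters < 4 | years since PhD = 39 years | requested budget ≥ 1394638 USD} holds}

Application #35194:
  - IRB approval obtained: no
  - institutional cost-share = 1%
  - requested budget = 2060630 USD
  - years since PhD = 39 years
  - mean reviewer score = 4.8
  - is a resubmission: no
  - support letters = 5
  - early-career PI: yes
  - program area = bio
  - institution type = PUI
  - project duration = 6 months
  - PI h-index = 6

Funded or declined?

Atomic conditions:
  institutional cost-share > 21%: 1 > 21 is false
  years since PhD ≥ 18 years: 39 ≥ 18 is true
  NOT IRB approval obtained: no → true
  requested budget ≤ 1359722 USD: 2060630 ≤ 1359722 is false
  mean reviewer score > 2.8: 4.8 > 2.8 is true
  mean reviewer score ≥ 1.9: 4.8 ≥ 1.9 is true
  PI h-index ≤ 41: 6 ≤ 41 is true
  support letters ≤ 6: 5 ≤ 6 is true
  NOT early-career PI: yes → false
  institution type = R2: PUI == R2 is false
  is a resubmission: no → false
  project duration ≤ 34 months: 6 ≤ 34 is true
  program area = social: bio == social is false
  support letters < 4: 5 < 4 is false
  years since PhD = 39 years: 39 == 39 is true
  requested budget ≥ 1394638 USD: 2060630 ≥ 1394638 is true
Combine:
[1.1.1] false → true (antecedent false ⇒ implication holds) = true
[1.1.2.1.1.1] true OR false = true
[1.1.2.1.1] NOT true = false
[1.1.2.1] NOT false = true
[1.1.2] NOT true = false
[1.1] true OR false = true
[1.2.1] true OR true = true
[1.2.2] true AND true = true
[1.2] true AND true = true
[1.3.4] exactly-one(true, false) = true
[1.3] false OR false OR false OR true = true
[1] true OR true OR true = true
[2] exactly-one(false, true, true) = false
[root] true AND false = false
Overall: false → declined

Declined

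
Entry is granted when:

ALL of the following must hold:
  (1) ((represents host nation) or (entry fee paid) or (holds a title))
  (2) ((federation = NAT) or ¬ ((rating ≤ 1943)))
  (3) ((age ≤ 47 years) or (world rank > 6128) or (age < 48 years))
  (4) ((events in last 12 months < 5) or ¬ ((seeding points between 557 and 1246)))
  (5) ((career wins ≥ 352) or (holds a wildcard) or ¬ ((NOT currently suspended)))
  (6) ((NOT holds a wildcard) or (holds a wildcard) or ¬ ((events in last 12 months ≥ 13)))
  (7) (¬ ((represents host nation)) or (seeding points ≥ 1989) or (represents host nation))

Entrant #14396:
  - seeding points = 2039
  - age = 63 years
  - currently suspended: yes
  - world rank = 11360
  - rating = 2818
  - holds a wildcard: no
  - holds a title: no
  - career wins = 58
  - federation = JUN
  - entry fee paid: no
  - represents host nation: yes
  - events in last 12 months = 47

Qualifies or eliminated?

Atomic conditions:
  represents host nation: yes → true
  entry fee paid: no → false
  holds a title: no → false
  federation = NAT: JUN == NAT is false
  rating ≤ 1943: 2818 ≤ 1943 is false
  age ≤ 47 years: 63 ≤ 47 is false
  world rank > 6128: 11360 > 6128 is true
  age < 48 years: 63 < 48 is false
  events in last 12 months < 5: 47 < 5 is false
  seeding points between 557 and 1246: 2039 in [557, 1246] is false
  career wins ≥ 352: 58 ≥ 352 is false
  holds a wildcard: no → false
  NOT currently suspended: yes → false
  NOT holds a wildcard: no → true
  events in last 12 months ≥ 13: 47 ≥ 13 is true
  seeding points ≥ 1989: 2039 ≥ 1989 is true
Combine:
[1] true OR false OR false = true
[2.2] NOT false = true
[2] false OR true = true
[3] false OR true OR false = true
[4.2] NOT false = true
[4] false OR true = true
[5.3] NOT false = true
[5] false OR false OR true = true
[6.3] NOT true = false
[6] true OR false OR false = true
[7.1] NOT true = false
[7] false OR true OR true = true
[root] true AND true AND true AND true AND true AND true AND true = true
Overall: true → qualifies

Qualifies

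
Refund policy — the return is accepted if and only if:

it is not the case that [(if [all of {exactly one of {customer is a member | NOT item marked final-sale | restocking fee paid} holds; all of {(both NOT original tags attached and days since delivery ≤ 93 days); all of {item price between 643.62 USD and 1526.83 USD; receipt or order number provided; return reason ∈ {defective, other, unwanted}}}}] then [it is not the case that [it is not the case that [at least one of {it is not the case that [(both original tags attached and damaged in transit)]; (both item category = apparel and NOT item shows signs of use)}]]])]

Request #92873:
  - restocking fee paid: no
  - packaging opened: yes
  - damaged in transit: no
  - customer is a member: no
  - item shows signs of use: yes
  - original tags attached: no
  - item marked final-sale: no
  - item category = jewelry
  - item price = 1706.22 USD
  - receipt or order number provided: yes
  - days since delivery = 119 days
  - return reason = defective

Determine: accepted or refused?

Refused

Atomic conditions:
  customer is a member: no → false
  NOT item marked final-sale: no → true
  restocking fee paid: no → false
  NOT original tags attached: no → true
  days since delivery ≤ 93 days: 119 ≤ 93 is false
  item price between 643.62 USD and 1526.83 USD: 1706.22 in [643.62, 1526.83] is false
  receipt or order number provided: yes → true
  return reason ∈ {defective, other, unwanted}: defective is in the set → true
  original tags attached: no → false
  damaged in transit: no → false
  item category = apparel: jewelry == apparel is false
  NOT item shows signs of use: yes → false
Combine:
[1.1.1] exactly-one(false, true, false) = true
[1.1.2.1] true AND false = false
[1.1.2.2] false AND true AND true = false
[1.1.2] false AND false = false
[1.1] true AND false = false
[1.2.1.1.1.1] false AND false = false
[1.2.1.1.1] NOT false = true
[1.2.1.1.2] false AND false = false
[1.2.1.1] true OR false = true
[1.2.1] NOT true = false
[1.2] NOT false = true
[1] false → true (antecedent false ⇒ implication holds) = true
[root] NOT true = false
Overall: false → refused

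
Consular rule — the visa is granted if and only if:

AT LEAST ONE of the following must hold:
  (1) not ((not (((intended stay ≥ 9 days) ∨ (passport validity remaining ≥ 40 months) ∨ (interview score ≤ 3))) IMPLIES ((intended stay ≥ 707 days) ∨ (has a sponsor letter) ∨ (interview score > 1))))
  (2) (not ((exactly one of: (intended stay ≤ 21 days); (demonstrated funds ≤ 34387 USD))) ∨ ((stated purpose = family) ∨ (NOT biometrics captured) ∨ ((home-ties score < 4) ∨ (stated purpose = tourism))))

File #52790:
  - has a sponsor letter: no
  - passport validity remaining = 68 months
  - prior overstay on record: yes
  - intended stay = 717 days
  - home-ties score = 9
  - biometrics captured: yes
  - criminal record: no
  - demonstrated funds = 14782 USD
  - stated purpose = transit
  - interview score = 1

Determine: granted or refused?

Refused

Atomic conditions:
  intended stay ≥ 9 days: 717 ≥ 9 is true
  passport validity remaining ≥ 40 months: 68 ≥ 40 is true
  interview score ≤ 3: 1 ≤ 3 is true
  intended stay ≥ 707 days: 717 ≥ 707 is true
  has a sponsor letter: no → false
  interview score > 1: 1 > 1 is false
  intended stay ≤ 21 days: 717 ≤ 21 is false
  demonstrated funds ≤ 34387 USD: 14782 ≤ 34387 is true
  stated purpose = family: transit == family is false
  NOT biometrics captured: yes → false
  home-ties score < 4: 9 < 4 is false
  stated purpose = tourism: transit == tourism is false
Combine:
[1.1.1.1] true OR true OR true = true
[1.1.1] NOT true = false
[1.1.2] true OR false OR false = true
[1.1] false → true (antecedent false ⇒ implication holds) = true
[1] NOT true = false
[2.1.1] exactly-one(false, true) = true
[2.1] NOT true = false
[2.2.3] false OR false = false
[2.2] false OR false OR false = false
[2] false OR false = false
[root] false OR false = false
Overall: false → refused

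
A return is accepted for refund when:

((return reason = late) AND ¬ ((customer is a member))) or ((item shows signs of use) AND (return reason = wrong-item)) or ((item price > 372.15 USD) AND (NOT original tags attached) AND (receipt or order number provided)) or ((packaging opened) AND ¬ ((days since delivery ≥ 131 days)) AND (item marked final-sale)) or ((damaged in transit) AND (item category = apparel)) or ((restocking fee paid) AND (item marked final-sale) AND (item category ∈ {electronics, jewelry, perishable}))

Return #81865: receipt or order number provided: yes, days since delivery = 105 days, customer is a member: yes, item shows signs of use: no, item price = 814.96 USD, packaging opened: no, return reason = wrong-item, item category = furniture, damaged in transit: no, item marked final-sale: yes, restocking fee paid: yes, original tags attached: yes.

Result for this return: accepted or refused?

Atomic conditions:
  return reason = late: wrong-item == late is false
  customer is a member: yes → true
  item shows signs of use: no → false
  return reason = wrong-item: wrong-item == wrong-item is true
  item price > 372.15 USD: 814.96 > 372.15 is true
  NOT original tags attached: yes → false
  receipt or order number provided: yes → true
  packaging opened: no → false
  days since delivery ≥ 131 days: 105 ≥ 131 is false
  item marked final-sale: yes → true
  damaged in transit: no → false
  item category = apparel: furniture == apparel is false
  restocking fee paid: yes → true
  item category ∈ {electronics, jewelry, perishable}: furniture is not in the set → false
Combine:
[1.2] NOT true = false
[1] false AND false = false
[2] false AND true = false
[3] true AND false AND true = false
[4.2] NOT false = true
[4] false AND true AND true = false
[5] false AND false = false
[6] true AND true AND false = false
[root] false OR false OR false OR false OR false OR false = false
Overall: false → refused

Refused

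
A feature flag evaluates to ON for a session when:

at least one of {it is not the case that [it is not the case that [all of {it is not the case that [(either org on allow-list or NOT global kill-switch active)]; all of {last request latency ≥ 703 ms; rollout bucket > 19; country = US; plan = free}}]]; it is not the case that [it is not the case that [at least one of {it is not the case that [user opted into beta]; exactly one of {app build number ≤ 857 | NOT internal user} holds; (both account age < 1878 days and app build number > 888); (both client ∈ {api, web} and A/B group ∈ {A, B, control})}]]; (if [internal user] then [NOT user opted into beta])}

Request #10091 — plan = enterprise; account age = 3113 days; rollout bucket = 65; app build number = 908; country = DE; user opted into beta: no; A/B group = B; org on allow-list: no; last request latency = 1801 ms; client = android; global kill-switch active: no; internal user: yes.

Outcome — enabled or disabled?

Enabled

Atomic conditions:
  org on allow-list: no → false
  NOT global kill-switch active: no → true
  last request latency ≥ 703 ms: 1801 ≥ 703 is true
  rollout bucket > 19: 65 > 19 is true
  country = US: DE == US is false
  plan = free: enterprise == free is false
  user opted into beta: no → false
  app build number ≤ 857: 908 ≤ 857 is false
  NOT internal user: yes → false
  account age < 1878 days: 3113 < 1878 is false
  app build number > 888: 908 > 888 is true
  client ∈ {api, web}: android is not in the set → false
  A/B group ∈ {A, B, control}: B is in the set → true
  internal user: yes → true
  NOT user opted into beta: no → true
Combine:
[1.1.1.1.1] false OR true = true
[1.1.1.1] NOT true = false
[1.1.1.2] true AND true AND false AND false = false
[1.1.1] false AND false = false
[1.1] NOT false = true
[1] NOT true = false
[2.1.1.1] NOT false = true
[2.1.1.2] exactly-one(false, false) = false
[2.1.1.3] false AND true = false
[2.1.1.4] false AND true = false
[2.1.1] true OR false OR false OR false = true
[2.1] NOT true = false
[2] NOT false = true
[3] true → true = true
[root] false OR true OR true = true
Overall: true → enabled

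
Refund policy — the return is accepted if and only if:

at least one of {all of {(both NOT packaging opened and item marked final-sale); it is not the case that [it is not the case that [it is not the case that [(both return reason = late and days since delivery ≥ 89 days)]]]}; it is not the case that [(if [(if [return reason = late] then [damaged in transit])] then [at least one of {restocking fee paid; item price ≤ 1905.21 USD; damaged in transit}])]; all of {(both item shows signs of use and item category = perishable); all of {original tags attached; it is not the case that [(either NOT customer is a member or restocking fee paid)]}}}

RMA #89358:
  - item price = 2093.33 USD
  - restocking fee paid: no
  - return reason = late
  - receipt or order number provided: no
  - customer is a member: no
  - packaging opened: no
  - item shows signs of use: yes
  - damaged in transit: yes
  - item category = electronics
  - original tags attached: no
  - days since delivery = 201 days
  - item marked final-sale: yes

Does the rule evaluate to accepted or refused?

Refused

Atomic conditions:
  NOT packaging opened: no → true
  item marked final-sale: yes → true
  return reason = late: late == late is true
  days since delivery ≥ 89 days: 201 ≥ 89 is true
  damaged in transit: yes → true
  restocking fee paid: no → false
  item price ≤ 1905.21 USD: 2093.33 ≤ 1905.21 is false
  item shows signs of use: yes → true
  item category = perishable: electronics == perishable is false
  original tags attached: no → false
  NOT customer is a member: no → true
Combine:
[1.1] true AND true = true
[1.2.1.1.1] true AND true = true
[1.2.1.1] NOT true = false
[1.2.1] NOT false = true
[1.2] NOT true = false
[1] true AND false = false
[2.1.1] true → true = true
[2.1.2] false OR false OR true = true
[2.1] true → true = true
[2] NOT true = false
[3.1] true AND false = false
[3.2.2.1] true OR false = true
[3.2.2] NOT true = false
[3.2] false AND false = false
[3] false AND false = false
[root] false OR false OR false = false
Overall: false → refused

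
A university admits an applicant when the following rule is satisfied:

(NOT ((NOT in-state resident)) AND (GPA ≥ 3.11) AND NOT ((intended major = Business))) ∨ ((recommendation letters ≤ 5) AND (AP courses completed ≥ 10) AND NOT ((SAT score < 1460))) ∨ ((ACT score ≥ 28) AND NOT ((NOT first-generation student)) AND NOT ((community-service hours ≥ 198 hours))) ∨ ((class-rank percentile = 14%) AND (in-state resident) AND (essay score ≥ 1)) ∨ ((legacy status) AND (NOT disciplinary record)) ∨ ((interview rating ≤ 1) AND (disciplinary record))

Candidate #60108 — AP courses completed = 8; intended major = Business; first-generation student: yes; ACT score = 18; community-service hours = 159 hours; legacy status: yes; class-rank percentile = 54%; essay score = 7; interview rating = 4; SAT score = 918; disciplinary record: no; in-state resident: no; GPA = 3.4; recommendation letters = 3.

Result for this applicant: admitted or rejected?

Admitted

Atomic conditions:
  NOT in-state resident: no → true
  GPA ≥ 3.11: 3.4 ≥ 3.11 is true
  intended major = Business: Business == Business is true
  recommendation letters ≤ 5: 3 ≤ 5 is true
  AP courses completed ≥ 10: 8 ≥ 10 is false
  SAT score < 1460: 918 < 1460 is true
  ACT score ≥ 28: 18 ≥ 28 is false
  NOT first-generation student: yes → false
  community-service hours ≥ 198 hours: 159 ≥ 198 is false
  class-rank percentile = 14%: 54 == 14 is false
  in-state resident: no → false
  essay score ≥ 1: 7 ≥ 1 is true
  legacy status: yes → true
  NOT disciplinary record: no → true
  interview rating ≤ 1: 4 ≤ 1 is false
  disciplinary record: no → false
Combine:
[1.1] NOT true = false
[1.3] NOT true = false
[1] false AND true AND false = false
[2.3] NOT true = false
[2] true AND false AND false = false
[3.2] NOT false = true
[3.3] NOT false = true
[3] false AND true AND true = false
[4] false AND false AND true = false
[5] true AND true = true
[6] false AND false = false
[root] false OR false OR false OR false OR true OR false = true
Overall: true → admitted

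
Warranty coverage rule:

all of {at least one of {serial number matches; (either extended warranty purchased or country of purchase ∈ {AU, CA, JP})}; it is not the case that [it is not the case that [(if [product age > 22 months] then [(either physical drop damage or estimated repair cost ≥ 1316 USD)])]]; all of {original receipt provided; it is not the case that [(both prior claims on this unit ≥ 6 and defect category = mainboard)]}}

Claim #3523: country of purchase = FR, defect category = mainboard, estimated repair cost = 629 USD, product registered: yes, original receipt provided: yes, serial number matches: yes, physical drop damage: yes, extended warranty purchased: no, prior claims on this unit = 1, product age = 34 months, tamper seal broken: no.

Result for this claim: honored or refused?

Atomic conditions:
  serial number matches: yes → true
  extended warranty purchased: no → false
  country of purchase ∈ {AU, CA, JP}: FR is not in the set → false
  product age > 22 months: 34 > 22 is true
  physical drop damage: yes → true
  estimated repair cost ≥ 1316 USD: 629 ≥ 1316 is false
  original receipt provided: yes → true
  prior claims on this unit ≥ 6: 1 ≥ 6 is false
  defect category = mainboard: mainboard == mainboard is true
Combine:
[1.2] false OR false = false
[1] true OR false = true
[2.1.1.2] true OR false = true
[2.1.1] true → true = true
[2.1] NOT true = false
[2] NOT false = true
[3.2.1] false AND true = false
[3.2] NOT false = true
[3] true AND true = true
[root] true AND true AND true = true
Overall: true → honored

Honored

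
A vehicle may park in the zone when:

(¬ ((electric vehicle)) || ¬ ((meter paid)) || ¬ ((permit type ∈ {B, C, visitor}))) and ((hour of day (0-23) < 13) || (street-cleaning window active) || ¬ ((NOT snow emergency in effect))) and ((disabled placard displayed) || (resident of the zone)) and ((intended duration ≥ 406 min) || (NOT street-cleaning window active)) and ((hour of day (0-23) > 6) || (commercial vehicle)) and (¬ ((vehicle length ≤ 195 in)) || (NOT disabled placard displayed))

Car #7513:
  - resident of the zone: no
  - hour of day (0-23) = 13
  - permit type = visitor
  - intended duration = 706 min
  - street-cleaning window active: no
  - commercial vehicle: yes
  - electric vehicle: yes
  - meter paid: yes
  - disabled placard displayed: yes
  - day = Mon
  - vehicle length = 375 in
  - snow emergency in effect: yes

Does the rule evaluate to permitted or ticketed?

Ticketed

Atomic conditions:
  electric vehicle: yes → true
  meter paid: yes → true
  permit type ∈ {B, C, visitor}: visitor is in the set → true
  hour of day (0-23) < 13: 13 < 13 is false
  street-cleaning window active: no → false
  NOT snow emergency in effect: yes → false
  disabled placard displayed: yes → true
  resident of the zone: no → false
  intended duration ≥ 406 min: 706 ≥ 406 is true
  NOT street-cleaning window active: no → true
  hour of day (0-23) > 6: 13 > 6 is true
  commercial vehicle: yes → true
  vehicle length ≤ 195 in: 375 ≤ 195 is false
  NOT disabled placard displayed: yes → false
Combine:
[1.1] NOT true = false
[1.2] NOT true = false
[1.3] NOT true = false
[1] false OR false OR false = false
[2.3] NOT false = true
[2] false OR false OR true = true
[3] true OR false = true
[4] true OR true = true
[5] true OR true = true
[6.1] NOT false = true
[6] true OR false = true
[root] false AND true AND true AND true AND true AND true = false
Overall: false → ticketed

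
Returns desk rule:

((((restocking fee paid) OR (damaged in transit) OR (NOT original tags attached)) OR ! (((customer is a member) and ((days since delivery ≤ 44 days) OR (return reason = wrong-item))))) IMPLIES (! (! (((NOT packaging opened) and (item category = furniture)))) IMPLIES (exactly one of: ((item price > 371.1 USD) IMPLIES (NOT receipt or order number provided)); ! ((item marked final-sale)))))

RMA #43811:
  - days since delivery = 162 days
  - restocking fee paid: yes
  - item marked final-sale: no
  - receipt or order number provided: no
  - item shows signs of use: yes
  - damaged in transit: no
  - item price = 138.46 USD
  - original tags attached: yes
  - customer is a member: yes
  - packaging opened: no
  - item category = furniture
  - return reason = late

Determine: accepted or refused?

Refused

Atomic conditions:
  restocking fee paid: yes → true
  damaged in transit: no → false
  NOT original tags attached: yes → false
  customer is a member: yes → true
  days since delivery ≤ 44 days: 162 ≤ 44 is false
  return reason = wrong-item: late == wrong-item is false
  NOT packaging opened: no → true
  item category = furniture: furniture == furniture is true
  item price > 371.1 USD: 138.46 > 371.1 is false
  NOT receipt or order number provided: no → true
  item marked final-sale: no → false
Combine:
[1.1] true OR false OR false = true
[1.2.1.2] false OR false = false
[1.2.1] true AND false = false
[1.2] NOT false = true
[1] true OR true = true
[2.1.1.1] true AND true = true
[2.1.1] NOT true = false
[2.1] NOT false = true
[2.2.1] false → true (antecedent false ⇒ implication holds) = true
[2.2.2] NOT false = true
[2.2] exactly-one(true, true) = false
[2] true → false = false
[root] true → false = false
Overall: false → refused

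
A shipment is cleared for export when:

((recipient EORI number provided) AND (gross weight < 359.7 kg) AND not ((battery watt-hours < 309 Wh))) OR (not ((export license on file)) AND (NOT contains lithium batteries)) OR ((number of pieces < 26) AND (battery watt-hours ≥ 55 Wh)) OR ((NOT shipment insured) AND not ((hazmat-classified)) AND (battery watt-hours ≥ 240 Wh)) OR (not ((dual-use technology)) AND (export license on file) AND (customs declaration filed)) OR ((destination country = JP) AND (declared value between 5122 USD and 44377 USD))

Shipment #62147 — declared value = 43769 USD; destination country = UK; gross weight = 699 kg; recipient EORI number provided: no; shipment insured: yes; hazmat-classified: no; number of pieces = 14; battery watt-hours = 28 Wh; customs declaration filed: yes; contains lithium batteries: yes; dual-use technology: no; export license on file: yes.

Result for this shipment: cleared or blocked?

Cleared

Atomic conditions:
  recipient EORI number provided: no → false
  gross weight < 359.7 kg: 699 < 359.7 is false
  battery watt-hours < 309 Wh: 28 < 309 is true
  export license on file: yes → true
  NOT contains lithium batteries: yes → false
  number of pieces < 26: 14 < 26 is true
  battery watt-hours ≥ 55 Wh: 28 ≥ 55 is false
  NOT shipment insured: yes → false
  hazmat-classified: no → false
  battery watt-hours ≥ 240 Wh: 28 ≥ 240 is false
  dual-use technology: no → false
  customs declaration filed: yes → true
  destination country = JP: UK == JP is false
  declared value between 5122 USD and 44377 USD: 43769 in [5122, 44377] is true
Combine:
[1.3] NOT true = false
[1] false AND false AND false = false
[2.1] NOT true = false
[2] false AND false = false
[3] true AND false = false
[4.2] NOT false = true
[4] false AND true AND false = false
[5.1] NOT false = true
[5] true AND true AND true = true
[6] false AND true = false
[root] false OR false OR false OR false OR true OR false = true
Overall: true → cleared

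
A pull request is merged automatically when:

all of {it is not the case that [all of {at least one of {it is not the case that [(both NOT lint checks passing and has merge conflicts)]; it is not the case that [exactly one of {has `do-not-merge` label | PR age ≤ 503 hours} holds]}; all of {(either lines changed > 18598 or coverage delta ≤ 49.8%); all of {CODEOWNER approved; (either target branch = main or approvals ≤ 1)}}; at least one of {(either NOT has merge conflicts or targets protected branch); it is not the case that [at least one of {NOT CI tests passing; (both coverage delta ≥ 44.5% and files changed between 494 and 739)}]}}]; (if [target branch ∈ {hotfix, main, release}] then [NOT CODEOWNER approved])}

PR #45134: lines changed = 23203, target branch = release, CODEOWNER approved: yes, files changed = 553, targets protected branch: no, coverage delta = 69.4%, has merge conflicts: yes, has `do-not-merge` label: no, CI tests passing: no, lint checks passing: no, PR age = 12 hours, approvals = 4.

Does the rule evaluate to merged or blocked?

Blocked

Atomic conditions:
  NOT lint checks passing: no → true
  has merge conflicts: yes → true
  has `do-not-merge` label: no → false
  PR age ≤ 503 hours: 12 ≤ 503 is true
  lines changed > 18598: 23203 > 18598 is true
  coverage delta ≤ 49.8%: 69.4 ≤ 49.8 is false
  CODEOWNER approved: yes → true
  target branch = main: release == main is false
  approvals ≤ 1: 4 ≤ 1 is false
  NOT has merge conflicts: yes → false
  targets protected branch: no → false
  NOT CI tests passing: no → true
  coverage delta ≥ 44.5%: 69.4 ≥ 44.5 is true
  files changed between 494 and 739: 553 in [494, 739] is true
  target branch ∈ {hotfix, main, release}: release is in the set → true
  NOT CODEOWNER approved: yes → false
Combine:
[1.1.1.1.1] true AND true = true
[1.1.1.1] NOT true = false
[1.1.1.2.1] exactly-one(false, true) = true
[1.1.1.2] NOT true = false
[1.1.1] false OR false = false
[1.1.2.1] true OR false = true
[1.1.2.2.2] false OR false = false
[1.1.2.2] true AND false = false
[1.1.2] true AND false = false
[1.1.3.1] false OR false = false
[1.1.3.2.1.2] true AND true = true
[1.1.3.2.1] true OR true = true
[1.1.3.2] NOT true = false
[1.1.3] false OR false = false
[1.1] false AND false AND false = false
[1] NOT false = true
[2] true → false = false
[root] true AND false = false
Overall: false → blocked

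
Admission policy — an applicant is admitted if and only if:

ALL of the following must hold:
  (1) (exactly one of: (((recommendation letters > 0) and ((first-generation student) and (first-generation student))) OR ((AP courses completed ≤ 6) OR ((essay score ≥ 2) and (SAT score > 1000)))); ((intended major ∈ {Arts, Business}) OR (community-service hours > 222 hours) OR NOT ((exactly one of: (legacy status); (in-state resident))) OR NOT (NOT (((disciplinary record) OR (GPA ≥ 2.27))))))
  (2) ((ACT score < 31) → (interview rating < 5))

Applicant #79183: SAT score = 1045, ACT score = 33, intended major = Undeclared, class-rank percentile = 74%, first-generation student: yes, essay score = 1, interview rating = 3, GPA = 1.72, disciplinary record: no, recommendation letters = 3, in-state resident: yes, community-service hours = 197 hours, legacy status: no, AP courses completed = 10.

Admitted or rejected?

Admitted

Atomic conditions:
  recommendation letters > 0: 3 > 0 is true
  first-generation student: yes → true
  AP courses completed ≤ 6: 10 ≤ 6 is false
  essay score ≥ 2: 1 ≥ 2 is false
  SAT score > 1000: 1045 > 1000 is true
  intended major ∈ {Arts, Business}: Undeclared is not in the set → false
  community-service hours > 222 hours: 197 > 222 is false
  legacy status: no → false
  in-state resident: yes → true
  disciplinary record: no → false
  GPA ≥ 2.27: 1.72 ≥ 2.27 is false
  ACT score < 31: 33 < 31 is false
  interview rating < 5: 3 < 5 is true
Combine:
[1.1.1.2] true AND true = true
[1.1.1] true AND true = true
[1.1.2.2] false AND true = false
[1.1.2] false OR false = false
[1.1] true OR false = true
[1.2.3.1] exactly-one(false, true) = true
[1.2.3] NOT true = false
[1.2.4.1.1] false OR false = false
[1.2.4.1] NOT false = true
[1.2.4] NOT true = false
[1.2] false OR false OR false OR false = false
[1] exactly-one(true, false) = true
[2] false → true (antecedent false ⇒ implication holds) = true
[root] true AND true = true
Overall: true → admitted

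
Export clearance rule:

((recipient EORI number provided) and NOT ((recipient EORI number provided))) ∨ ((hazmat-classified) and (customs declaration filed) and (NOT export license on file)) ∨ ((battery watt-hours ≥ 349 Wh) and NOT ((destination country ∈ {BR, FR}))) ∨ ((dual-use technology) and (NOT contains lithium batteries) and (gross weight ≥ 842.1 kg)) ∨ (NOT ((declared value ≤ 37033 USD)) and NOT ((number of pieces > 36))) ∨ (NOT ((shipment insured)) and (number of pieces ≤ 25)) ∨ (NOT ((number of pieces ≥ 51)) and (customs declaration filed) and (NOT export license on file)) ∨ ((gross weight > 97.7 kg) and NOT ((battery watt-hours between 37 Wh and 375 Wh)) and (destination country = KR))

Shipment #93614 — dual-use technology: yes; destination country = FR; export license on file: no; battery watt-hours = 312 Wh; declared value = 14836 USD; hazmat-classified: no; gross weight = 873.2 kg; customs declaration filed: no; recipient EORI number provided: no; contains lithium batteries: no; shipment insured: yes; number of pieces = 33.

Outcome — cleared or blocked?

Atomic conditions:
  recipient EORI number provided: no → false
  hazmat-classified: no → false
  customs declaration filed: no → false
  NOT export license on file: no → true
  battery watt-hours ≥ 349 Wh: 312 ≥ 349 is false
  destination country ∈ {BR, FR}: FR is in the set → true
  dual-use technology: yes → true
  NOT contains lithium batteries: no → true
  gross weight ≥ 842.1 kg: 873.2 ≥ 842.1 is true
  declared value ≤ 37033 USD: 14836 ≤ 37033 is true
  number of pieces > 36: 33 > 36 is false
  shipment insured: yes → true
  number of pieces ≤ 25: 33 ≤ 25 is false
  number of pieces ≥ 51: 33 ≥ 51 is false
  gross weight > 97.7 kg: 873.2 > 97.7 is true
  battery watt-hours between 37 Wh and 375 Wh: 312 in [37, 375] is true
  destination country = KR: FR == KR is false
Combine:
[1.2] NOT false = true
[1] false AND true = false
[2] false AND false AND true = false
[3.2] NOT true = false
[3] false AND false = false
[4] true AND true AND true = true
[5.1] NOT true = false
[5.2] NOT false = true
[5] false AND true = false
[6.1] NOT true = false
[6] false AND false = false
[7.1] NOT false = true
[7] true AND false AND true = false
[8.2] NOT true = false
[8] true AND false AND false = false
[root] false OR false OR false OR true OR false OR false OR false OR false = true
Overall: true → cleared

Cleared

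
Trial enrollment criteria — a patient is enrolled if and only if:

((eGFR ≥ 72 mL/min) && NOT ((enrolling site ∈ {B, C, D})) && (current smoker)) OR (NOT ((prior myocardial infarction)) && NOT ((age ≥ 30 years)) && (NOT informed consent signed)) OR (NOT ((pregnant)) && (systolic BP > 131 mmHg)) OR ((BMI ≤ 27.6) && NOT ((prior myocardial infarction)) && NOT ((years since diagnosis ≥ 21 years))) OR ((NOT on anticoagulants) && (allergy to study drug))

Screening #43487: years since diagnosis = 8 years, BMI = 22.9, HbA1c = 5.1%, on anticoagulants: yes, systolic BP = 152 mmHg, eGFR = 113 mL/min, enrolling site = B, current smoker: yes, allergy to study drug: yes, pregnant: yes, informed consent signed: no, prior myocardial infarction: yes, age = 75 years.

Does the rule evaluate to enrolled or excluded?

Atomic conditions:
  eGFR ≥ 72 mL/min: 113 ≥ 72 is true
  enrolling site ∈ {B, C, D}: B is in the set → true
  current smoker: yes → true
  prior myocardial infarction: yes → true
  age ≥ 30 years: 75 ≥ 30 is true
  NOT informed consent signed: no → true
  pregnant: yes → true
  systolic BP > 131 mmHg: 152 > 131 is true
  BMI ≤ 27.6: 22.9 ≤ 27.6 is true
  years since diagnosis ≥ 21 years: 8 ≥ 21 is false
  NOT on anticoagulants: yes → false
  allergy to study drug: yes → true
Combine:
[1.2] NOT true = false
[1] true AND false AND true = false
[2.1] NOT true = false
[2.2] NOT true = false
[2] false AND false AND true = false
[3.1] NOT true = false
[3] false AND true = false
[4.2] NOT true = false
[4.3] NOT false = true
[4] true AND false AND true = false
[5] false AND true = false
[root] false OR false OR false OR false OR false = false
Overall: false → excluded

Excluded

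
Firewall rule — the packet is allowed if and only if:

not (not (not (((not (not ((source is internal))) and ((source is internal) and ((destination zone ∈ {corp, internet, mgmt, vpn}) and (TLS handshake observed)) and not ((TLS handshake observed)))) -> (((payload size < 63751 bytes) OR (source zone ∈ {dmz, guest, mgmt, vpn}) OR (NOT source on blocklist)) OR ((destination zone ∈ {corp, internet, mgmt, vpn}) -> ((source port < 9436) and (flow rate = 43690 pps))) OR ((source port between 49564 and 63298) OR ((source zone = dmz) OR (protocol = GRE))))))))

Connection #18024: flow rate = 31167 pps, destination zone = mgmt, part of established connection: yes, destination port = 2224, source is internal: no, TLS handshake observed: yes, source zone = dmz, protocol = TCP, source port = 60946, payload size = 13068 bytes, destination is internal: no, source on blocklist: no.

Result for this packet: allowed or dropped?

Atomic conditions:
  source is internal: no → false
  destination zone ∈ {corp, internet, mgmt, vpn}: mgmt is in the set → true
  TLS handshake observed: yes → true
  payload size < 63751 bytes: 13068 < 63751 is true
  source zone ∈ {dmz, guest, mgmt, vpn}: dmz is in the set → true
  NOT source on blocklist: no → true
  source port < 9436: 60946 < 9436 is false
  flow rate = 43690 pps: 31167 == 43690 is false
  source port between 49564 and 63298: 60946 in [49564, 63298] is true
  source zone = dmz: dmz == dmz is true
  protocol = GRE: TCP == GRE is false
Combine:
[1.1.1.1.1.1] NOT false = true
[1.1.1.1.1] NOT true = false
[1.1.1.1.2.2] true AND true = true
[1.1.1.1.2.3] NOT true = false
[1.1.1.1.2] false AND true AND false = false
[1.1.1.1] false AND false = false
[1.1.1.2.1] true OR true OR true = true
[1.1.1.2.2.2] false AND false = false
[1.1.1.2.2] true → false = false
[1.1.1.2.3.2] true OR false = true
[1.1.1.2.3] true OR true = true
[1.1.1.2] true OR false OR true = true
[1.1.1] false → true (antecedent false ⇒ implication holds) = true
[1.1] NOT true = false
[1] NOT false = true
[root] NOT true = false
Overall: false → dropped

Dropped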